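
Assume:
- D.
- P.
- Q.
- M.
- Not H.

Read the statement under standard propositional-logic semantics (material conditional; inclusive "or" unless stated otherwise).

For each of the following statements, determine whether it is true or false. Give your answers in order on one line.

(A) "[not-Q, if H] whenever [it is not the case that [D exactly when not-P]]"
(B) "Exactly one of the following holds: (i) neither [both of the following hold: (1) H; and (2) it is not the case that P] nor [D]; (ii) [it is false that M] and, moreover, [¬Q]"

(A): In symbols: ¬(D ↔ ¬P) → (H → ¬Q)

¬P = ¬T = F
D ↔ ¬P = T ↔ F = F
¬(D ↔ ¬P) = ¬F = T
¬Q = ¬T = F
H → ¬Q = F → F = T
¬(D ↔ ¬P) → (H → ¬Q) = T → T = T
Hence (A) is true.

(B): Formalization: ((H ∧ ¬P) ↓ D) ⊕ (¬M ∧ ¬Q)

¬P = ¬T = F
H ∧ ¬P = F ∧ F = F
(H ∧ ¬P) ↓ D = F ↓ T = F
¬M = ¬T = F
¬Q = ¬T = F
¬M ∧ ¬Q = F ∧ F = F
((H ∧ ¬P) ↓ D) ⊕ (¬M ∧ ¬Q) = F ⊕ F = F
Thus (B) is false.

(A) true, (B) false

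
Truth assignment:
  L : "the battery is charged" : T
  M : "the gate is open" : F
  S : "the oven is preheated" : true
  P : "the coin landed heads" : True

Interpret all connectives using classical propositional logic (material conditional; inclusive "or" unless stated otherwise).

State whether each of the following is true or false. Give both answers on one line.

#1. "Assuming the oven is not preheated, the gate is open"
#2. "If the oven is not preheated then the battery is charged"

#1 T, #2 T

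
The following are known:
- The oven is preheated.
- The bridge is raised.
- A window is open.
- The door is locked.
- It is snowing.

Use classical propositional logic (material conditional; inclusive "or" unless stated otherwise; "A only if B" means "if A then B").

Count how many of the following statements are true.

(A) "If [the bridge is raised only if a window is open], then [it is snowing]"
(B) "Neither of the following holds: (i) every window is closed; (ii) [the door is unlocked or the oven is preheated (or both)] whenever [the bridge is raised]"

1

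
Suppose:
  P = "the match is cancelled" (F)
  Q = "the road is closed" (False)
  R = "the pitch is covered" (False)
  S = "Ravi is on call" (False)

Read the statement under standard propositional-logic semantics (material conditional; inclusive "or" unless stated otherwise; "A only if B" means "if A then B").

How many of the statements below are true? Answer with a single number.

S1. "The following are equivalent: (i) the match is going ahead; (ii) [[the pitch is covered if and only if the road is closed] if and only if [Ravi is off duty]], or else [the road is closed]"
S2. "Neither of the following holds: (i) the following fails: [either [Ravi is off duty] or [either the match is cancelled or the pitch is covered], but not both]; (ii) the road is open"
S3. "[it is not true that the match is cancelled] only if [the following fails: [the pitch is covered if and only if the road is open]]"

S1: In symbols: not P iff (((R iff Q) iff not S) or Q)

not P = not False = True
R iff Q = False iff False = True
not S = not False = True
(R iff Q) iff not S = True iff True = True
((R iff Q) iff not S) or Q = True or False = True
not P iff (((R iff Q) iff not S) or Q) = True iff True = True
Hence S1 is true.

S2: Formalization: not (not S xor (P or R)) nor not Q

not S = not False = True
P or R = False or False = False
not S xor (P or R) = True xor False = True
not (not S xor (P or R)) = not True = False
not Q = not False = True
not (not S xor (P or R)) nor not Q = False nor True = False
So S2 is false.

S3: Parsed as not P -> not (R iff not Q)

not P = not False = True
not Q = not False = True
R iff not Q = False iff True = False
not (R iff not Q) = not False = True
not P -> not (R iff not Q) = True -> True = True
Hence S3 is true.

Count: 2.

2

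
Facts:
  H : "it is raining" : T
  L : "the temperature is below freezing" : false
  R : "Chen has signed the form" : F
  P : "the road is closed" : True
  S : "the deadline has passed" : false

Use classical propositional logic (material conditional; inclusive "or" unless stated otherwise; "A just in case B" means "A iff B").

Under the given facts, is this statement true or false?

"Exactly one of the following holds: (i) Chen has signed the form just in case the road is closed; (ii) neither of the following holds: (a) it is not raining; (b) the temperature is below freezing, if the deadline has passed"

In symbols: (R ↔ P) ⊕ (¬H ↓ (S → L))

R ↔ P = F ↔ T = F
¬H = ¬T = F
S → L = F → F = T
¬H ↓ (S → L) = F ↓ T = F
(R ↔ P) ⊕ (¬H ↓ (S → L)) = F ⊕ F = F

false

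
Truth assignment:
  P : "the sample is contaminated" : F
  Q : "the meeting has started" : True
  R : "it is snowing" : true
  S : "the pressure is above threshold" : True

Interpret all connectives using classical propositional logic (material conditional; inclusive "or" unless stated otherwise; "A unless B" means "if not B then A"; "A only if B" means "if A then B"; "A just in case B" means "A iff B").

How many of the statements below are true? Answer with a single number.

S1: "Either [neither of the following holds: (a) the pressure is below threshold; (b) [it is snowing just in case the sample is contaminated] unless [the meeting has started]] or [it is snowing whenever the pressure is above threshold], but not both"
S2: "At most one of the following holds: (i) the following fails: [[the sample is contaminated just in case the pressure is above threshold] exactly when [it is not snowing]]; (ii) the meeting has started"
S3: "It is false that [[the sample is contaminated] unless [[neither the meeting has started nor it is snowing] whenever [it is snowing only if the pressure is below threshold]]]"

2

S1: This is (~S nor ((R <-> P) | Q)) xor (S -> R).

~S = ~T = F
R <-> P = T <-> F = F
(R <-> P) | Q = F | T = T
~S nor ((R <-> P) | Q) = F nor T = F
S -> R = T -> T = T
(~S nor ((R <-> P) | Q)) xor (S -> R) = F xor T = T
Thus S1 is true.

S2: Parsed as ~((P <-> S) <-> ~R) nand Q

P <-> S = F <-> T = F
~R = ~T = F
(P <-> S) <-> ~R = F <-> F = T
~((P <-> S) <-> ~R) = ~T = F
~((P <-> S) <-> ~R) nand Q = F nand T = T
So S2 is true.

S3: Parsed as ~(P | ((R -> ~S) -> (Q nor R)))

~S = ~T = F
R -> ~S = T -> F = F
Q nor R = T nor T = F
(R -> ~S) -> (Q nor R) = F -> F = T
P | ((R -> ~S) -> (Q nor R)) = F | T = T
~(P | ((R -> ~S) -> (Q nor R))) = ~T = F
Thus S3 is false.

Count: 2.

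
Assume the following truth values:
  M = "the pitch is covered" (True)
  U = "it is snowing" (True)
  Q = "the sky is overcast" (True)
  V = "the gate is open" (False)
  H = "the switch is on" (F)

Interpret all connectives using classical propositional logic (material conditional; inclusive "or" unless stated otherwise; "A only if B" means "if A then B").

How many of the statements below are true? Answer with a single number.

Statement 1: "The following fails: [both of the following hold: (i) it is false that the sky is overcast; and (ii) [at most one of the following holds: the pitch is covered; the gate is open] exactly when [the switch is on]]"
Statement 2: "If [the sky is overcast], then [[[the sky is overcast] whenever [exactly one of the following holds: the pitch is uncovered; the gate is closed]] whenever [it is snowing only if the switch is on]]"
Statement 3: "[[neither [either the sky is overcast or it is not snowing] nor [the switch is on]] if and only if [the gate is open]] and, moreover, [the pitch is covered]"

3

Statement 1: Parsed as not (not Q and ((M nand V) iff H))

not Q = not True = False
M nand V = True nand False = True
(M nand V) iff H = True iff False = False
not Q and ((M nand V) iff H) = False and False = False
not (not Q and ((M nand V) iff H)) = not False = True
Hence Statement 1 is true.

Statement 2: Parsed as Q -> ((U -> H) -> ((not M xor not V) -> Q))

U -> H = True -> False = False
not M = not True = False
not V = not False = True
not M xor not V = False xor True = True
(not M xor not V) -> Q = True -> True = True
(U -> H) -> ((not M xor not V) -> Q) = False -> True = True
Q -> ((U -> H) -> ((not M xor not V) -> Q)) = True -> True = True
Thus Statement 2 is true.

Statement 3: In symbols: (((Q or not U) nor H) iff V) and M

not U = not True = False
Q or not U = True or False = True
(Q or not U) nor H = True nor False = False
((Q or not U) nor H) iff V = False iff False = True
(((Q or not U) nor H) iff V) and M = True and True = True
Hence Statement 3 is true.

3 of the 3 statements are true (Statement 1, Statement 2, Statement 3).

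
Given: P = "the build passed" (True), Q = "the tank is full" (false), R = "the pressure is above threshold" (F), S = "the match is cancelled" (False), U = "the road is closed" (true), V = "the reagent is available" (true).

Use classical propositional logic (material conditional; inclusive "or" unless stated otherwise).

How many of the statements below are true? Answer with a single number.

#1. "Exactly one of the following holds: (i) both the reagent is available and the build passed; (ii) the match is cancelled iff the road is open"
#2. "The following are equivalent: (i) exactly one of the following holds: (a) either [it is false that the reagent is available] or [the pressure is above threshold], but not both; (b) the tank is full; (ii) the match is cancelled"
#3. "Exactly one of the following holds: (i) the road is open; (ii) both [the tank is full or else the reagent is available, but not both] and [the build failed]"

1

#1: Formalization: (V ∧ P) ⊕ (S ↔ ¬U)

V ∧ P = T ∧ T = T
¬U = ¬T = F
S ↔ ¬U = F ↔ F = T
(V ∧ P) ⊕ (S ↔ ¬U) = T ⊕ T = F
Thus #1 is false.

#2: Parsed as ((¬V ⊕ R) ⊕ Q) ↔ S

¬V = ¬T = F
¬V ⊕ R = F ⊕ F = F
(¬V ⊕ R) ⊕ Q = F ⊕ F = F
((¬V ⊕ R) ⊕ Q) ↔ S = F ↔ F = T
So #2 is true.

#3: In symbols: ¬U ⊕ ((Q ⊕ V) ∧ ¬P)

¬U = ¬T = F
Q ⊕ V = F ⊕ T = T
¬P = ¬T = F
(Q ⊕ V) ∧ ¬P = T ∧ F = F
¬U ⊕ ((Q ⊕ V) ∧ ¬P) = F ⊕ F = F
Hence #3 is false.

1 of the 3 statements is true.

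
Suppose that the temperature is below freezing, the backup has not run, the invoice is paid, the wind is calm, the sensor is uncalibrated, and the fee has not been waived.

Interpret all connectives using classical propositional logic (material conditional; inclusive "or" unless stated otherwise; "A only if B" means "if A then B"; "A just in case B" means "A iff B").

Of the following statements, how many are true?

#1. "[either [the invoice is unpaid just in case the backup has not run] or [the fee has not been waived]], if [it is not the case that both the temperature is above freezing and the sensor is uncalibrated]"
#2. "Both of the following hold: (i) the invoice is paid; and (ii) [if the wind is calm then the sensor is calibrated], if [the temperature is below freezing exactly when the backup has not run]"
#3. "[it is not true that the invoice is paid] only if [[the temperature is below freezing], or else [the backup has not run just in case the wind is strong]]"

2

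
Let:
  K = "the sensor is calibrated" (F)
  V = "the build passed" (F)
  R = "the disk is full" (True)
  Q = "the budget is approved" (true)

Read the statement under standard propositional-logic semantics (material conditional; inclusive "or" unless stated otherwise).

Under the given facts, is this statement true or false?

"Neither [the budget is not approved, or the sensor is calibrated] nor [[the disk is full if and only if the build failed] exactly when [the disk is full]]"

Values: Q=True, K=False, R=True, V=False.
Parsed as (not Q or K) nor ((R iff not V) iff R)

not Q = not True = False
not Q or K = False or False = False
not V = not False = True
R iff not V = True iff True = True
(R iff not V) iff R = True iff True = True
(not Q or K) nor ((R iff not V) iff R) = False nor True = False

False.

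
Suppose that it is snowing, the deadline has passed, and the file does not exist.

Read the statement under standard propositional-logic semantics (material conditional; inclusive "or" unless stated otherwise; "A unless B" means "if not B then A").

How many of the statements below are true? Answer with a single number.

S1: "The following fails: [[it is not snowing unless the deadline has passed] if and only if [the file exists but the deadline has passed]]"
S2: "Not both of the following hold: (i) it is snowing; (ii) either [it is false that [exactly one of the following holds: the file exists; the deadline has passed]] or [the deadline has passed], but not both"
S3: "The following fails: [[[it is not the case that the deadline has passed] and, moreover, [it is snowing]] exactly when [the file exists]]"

Let P = "it is snowing" (T), Q = "the deadline has passed" (T), R = "the file exists" (F).

S1: Formalization: ~((~P | Q) <-> (R & Q))

~P = ~T = F
~P | Q = F | T = T
R & Q = F & T = F
(~P | Q) <-> (R & Q) = T <-> F = F
~((~P | Q) <-> (R & Q)) = ~F = T
So S1 is true.

S2: In symbols: P nand (~(R xor Q) xor Q)

R xor Q = F xor T = T
~(R xor Q) = ~T = F
~(R xor Q) xor Q = F xor T = T
P nand (~(R xor Q) xor Q) = T nand T = F
Thus S2 is false.

S3: Formalization: ~((~Q & P) <-> R)

~Q = ~T = F
~Q & P = F & T = F
(~Q & P) <-> R = F <-> F = T
~((~Q & P) <-> R) = ~T = F
Thus S3 is false.

Count: 1.

1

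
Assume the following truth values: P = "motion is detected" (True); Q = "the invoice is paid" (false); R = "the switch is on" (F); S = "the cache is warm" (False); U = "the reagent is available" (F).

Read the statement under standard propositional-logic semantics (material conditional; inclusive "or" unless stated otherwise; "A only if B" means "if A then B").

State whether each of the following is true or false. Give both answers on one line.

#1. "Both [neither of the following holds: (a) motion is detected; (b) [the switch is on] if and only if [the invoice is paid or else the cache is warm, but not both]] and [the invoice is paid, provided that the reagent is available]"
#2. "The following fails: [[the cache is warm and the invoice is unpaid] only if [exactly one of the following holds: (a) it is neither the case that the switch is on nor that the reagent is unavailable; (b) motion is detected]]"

#1 F / #2 F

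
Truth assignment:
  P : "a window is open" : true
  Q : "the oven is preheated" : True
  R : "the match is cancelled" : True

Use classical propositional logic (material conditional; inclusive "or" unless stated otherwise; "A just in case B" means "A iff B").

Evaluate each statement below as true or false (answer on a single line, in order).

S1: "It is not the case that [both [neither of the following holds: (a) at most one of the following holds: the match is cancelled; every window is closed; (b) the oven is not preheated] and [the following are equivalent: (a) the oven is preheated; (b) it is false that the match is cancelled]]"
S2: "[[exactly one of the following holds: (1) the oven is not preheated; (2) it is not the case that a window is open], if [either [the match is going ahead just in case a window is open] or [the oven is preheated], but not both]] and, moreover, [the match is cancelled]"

S1 T; S2 F

S1: In symbols: not (((R nand not P) nor not Q) and (Q iff not R))

not P = not True = False
R nand not P = True nand False = True
not Q = not True = False
(R nand not P) nor not Q = True nor False = False
not R = not True = False
Q iff not R = True iff False = False
((R nand not P) nor not Q) and (Q iff not R) = False and False = False
not (((R nand not P) nor not Q) and (Q iff not R)) = not False = True
Hence S1 is true.

S2: In symbols: (((not R iff P) xor Q) -> (not Q xor not P)) and R

not R = not True = False
not R iff P = False iff True = False
(not R iff P) xor Q = False xor True = True
not Q = not True = False
not P = not True = False
not Q xor not P = False xor False = False
((not R iff P) xor Q) -> (not Q xor not P) = True -> False = False
(((not R iff P) xor Q) -> (not Q xor not P)) and R = False and True = False
So S2 is false.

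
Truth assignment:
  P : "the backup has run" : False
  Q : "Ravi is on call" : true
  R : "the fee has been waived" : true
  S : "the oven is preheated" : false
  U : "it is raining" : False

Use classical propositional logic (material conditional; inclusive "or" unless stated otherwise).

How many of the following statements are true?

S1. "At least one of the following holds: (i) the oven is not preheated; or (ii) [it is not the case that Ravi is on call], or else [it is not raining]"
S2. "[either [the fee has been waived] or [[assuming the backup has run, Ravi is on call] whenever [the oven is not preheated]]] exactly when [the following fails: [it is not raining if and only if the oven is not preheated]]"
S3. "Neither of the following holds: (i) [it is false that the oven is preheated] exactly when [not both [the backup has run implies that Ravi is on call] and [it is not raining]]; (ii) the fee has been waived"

1

S1: Formalization: not S or (not Q or not U)

not S = not False = True
not Q = not True = False
not U = not False = True
not Q or not U = False or True = True
not S or (not Q or not U) = True or True = True
Hence S1 is true.

S2: Formalization: (R or (not S -> (P -> Q))) iff not (not U iff not S)

not S = not False = True
P -> Q = False -> True = True
not S -> (P -> Q) = True -> True = True
R or (not S -> (P -> Q)) = True or True = True
not U = not False = True
not S = not False = True
not U iff not S = True iff True = True
not (not U iff not S) = not True = False
(R or (not S -> (P -> Q))) iff not (not U iff not S) = True iff False = False
Hence S2 is false.

S3: Formalization: (not S iff ((P -> Q) nand not U)) nor R

not S = not False = True
P -> Q = False -> True = True
not U = not False = True
(P -> Q) nand not U = True nand True = False
not S iff ((P -> Q) nand not U) = True iff False = False
(not S iff ((P -> Q) nand not U)) nor R = False nor True = False
Thus S3 is false.

True statements: 1.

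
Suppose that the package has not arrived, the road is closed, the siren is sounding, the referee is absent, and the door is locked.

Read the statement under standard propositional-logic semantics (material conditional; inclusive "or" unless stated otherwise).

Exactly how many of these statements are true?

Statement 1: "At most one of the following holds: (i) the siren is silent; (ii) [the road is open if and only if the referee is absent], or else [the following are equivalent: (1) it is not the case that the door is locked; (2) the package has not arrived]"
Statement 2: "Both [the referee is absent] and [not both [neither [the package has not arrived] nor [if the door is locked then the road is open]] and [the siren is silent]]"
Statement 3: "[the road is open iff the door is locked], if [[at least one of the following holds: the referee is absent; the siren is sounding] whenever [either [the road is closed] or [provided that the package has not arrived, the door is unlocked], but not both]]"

Let R = "the siren is sounding" (True), Q = "the road is closed" (True), S = "the referee is present" (False), U = "the door is locked" (True), P = "the package has arrived" (False).

Statement 1: Formalization: not R nand ((not Q iff not S) or (not U iff not P))

not R = not True = False
not Q = not True = False
not S = not False = True
not Q iff not S = False iff True = False
not U = not True = False
not P = not False = True
not U iff not P = False iff True = False
(not Q iff not S) or (not U iff not P) = False or False = False
not R nand ((not Q iff not S) or (not U iff not P)) = False nand False = True
So Statement 1 is true.

Statement 2: In symbols: not S and ((not P nor (U -> not Q)) nand not R)

not S = not False = True
not P = not False = True
not Q = not True = False
U -> not Q = True -> False = False
not P nor (U -> not Q) = True nor False = False
not R = not True = False
(not P nor (U -> not Q)) nand not R = False nand False = True
not S and ((not P nor (U -> not Q)) nand not R) = True and True = True
So Statement 2 is true.

Statement 3: This is ((Q xor (not P -> not U)) -> (not S or R)) -> (not Q iff U).

not P = not False = True
not U = not True = False
not P -> not U = True -> False = False
Q xor (not P -> not U) = True xor False = True
not S = not False = True
not S or R = True or True = True
(Q xor (not P -> not U)) -> (not S or R) = True -> True = True
not Q = not True = False
not Q iff U = False iff True = False
((Q xor (not P -> not U)) -> (not S or R)) -> (not Q iff U) = True -> False = False
Thus Statement 3 is false.

2 of the 3 statements are true (Statement 1, Statement 2).

2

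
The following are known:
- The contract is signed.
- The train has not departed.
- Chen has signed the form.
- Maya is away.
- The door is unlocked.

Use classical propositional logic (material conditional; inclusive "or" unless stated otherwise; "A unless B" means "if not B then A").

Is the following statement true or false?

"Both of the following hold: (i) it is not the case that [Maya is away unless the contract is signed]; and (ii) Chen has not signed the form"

Let V = "Maya is at home" (F), L = "the contract is signed" (T), Q = "Chen has signed the form" (T).
This is ¬(¬V ∨ L) ∧ ¬Q.

¬V = ¬F = T
¬V ∨ L = T ∨ T = T
¬(¬V ∨ L) = ¬T = F
¬Q = ¬T = F
¬(¬V ∨ L) ∧ ¬Q = F ∧ F = F

False.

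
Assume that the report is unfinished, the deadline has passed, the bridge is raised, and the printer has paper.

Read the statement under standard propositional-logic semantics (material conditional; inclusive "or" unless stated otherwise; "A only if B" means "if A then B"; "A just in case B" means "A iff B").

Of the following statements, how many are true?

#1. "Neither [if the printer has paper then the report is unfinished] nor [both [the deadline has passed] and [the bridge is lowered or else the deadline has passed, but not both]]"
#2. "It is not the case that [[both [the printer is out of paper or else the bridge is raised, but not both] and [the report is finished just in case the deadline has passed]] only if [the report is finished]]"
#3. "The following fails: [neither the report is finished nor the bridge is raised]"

Let S = "the printer has paper" (T), P = "the report is finished" (F), Q = "the deadline has passed" (T), R = "the bridge is raised" (T).

#1: Parsed as (S → ¬P) ↓ (Q ∧ (¬R ⊕ Q))

¬P = ¬F = T
S → ¬P = T → T = T
¬R = ¬T = F
¬R ⊕ Q = F ⊕ T = T
Q ∧ (¬R ⊕ Q) = T ∧ T = T
(S → ¬P) ↓ (Q ∧ (¬R ⊕ Q)) = T ↓ T = F
Thus #1 is false.

#2: This is ¬(((¬S ⊕ R) ∧ (P ↔ Q)) → P).

¬S = ¬T = F
¬S ⊕ R = F ⊕ T = T
P ↔ Q = F ↔ T = F
(¬S ⊕ R) ∧ (P ↔ Q) = T ∧ F = F
((¬S ⊕ R) ∧ (P ↔ Q)) → P = F → F = T
¬(((¬S ⊕ R) ∧ (P ↔ Q)) → P) = ¬T = F
So #2 is false.

#3: This is ¬(P ↓ R).

P ↓ R = F ↓ T = F
¬(P ↓ R) = ¬F = T
Hence #3 is true.

1 of the 3 statements is true (#3).

1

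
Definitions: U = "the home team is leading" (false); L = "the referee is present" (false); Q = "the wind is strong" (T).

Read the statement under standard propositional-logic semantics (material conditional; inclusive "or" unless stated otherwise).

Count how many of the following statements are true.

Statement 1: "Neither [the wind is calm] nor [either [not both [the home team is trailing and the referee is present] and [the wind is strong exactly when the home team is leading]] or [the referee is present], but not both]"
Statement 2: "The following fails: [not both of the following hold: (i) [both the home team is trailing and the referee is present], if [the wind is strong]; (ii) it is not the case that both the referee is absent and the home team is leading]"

0

Statement 1: In symbols: ¬Q ↓ (((¬U ∧ L) ↑ (Q ↔ U)) ⊕ L)

¬Q = ¬T = F
¬U = ¬F = T
¬U ∧ L = T ∧ F = F
Q ↔ U = T ↔ F = F
(¬U ∧ L) ↑ (Q ↔ U) = F ↑ F = T
((¬U ∧ L) ↑ (Q ↔ U)) ⊕ L = T ⊕ F = T
¬Q ↓ (((¬U ∧ L) ↑ (Q ↔ U)) ⊕ L) = F ↓ T = F
So Statement 1 is false.

Statement 2: In symbols: ¬((Q → (¬U ∧ L)) ↑ (¬L ↑ U))

¬U = ¬F = T
¬U ∧ L = T ∧ F = F
Q → (¬U ∧ L) = T → F = F
¬L = ¬F = T
¬L ↑ U = T ↑ F = T
(Q → (¬U ∧ L)) ↑ (¬L ↑ U) = F ↑ T = T
¬((Q → (¬U ∧ L)) ↑ (¬L ↑ U)) = ¬T = F
So Statement 2 is false.

Count: 0.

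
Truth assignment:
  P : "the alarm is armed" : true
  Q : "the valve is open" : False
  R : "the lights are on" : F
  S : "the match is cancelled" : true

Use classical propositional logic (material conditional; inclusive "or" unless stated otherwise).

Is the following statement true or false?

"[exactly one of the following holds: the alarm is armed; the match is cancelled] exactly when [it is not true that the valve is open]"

False.

This is (P xor S) iff not Q.

P xor S = True xor True = False
not Q = not False = True
(P xor S) iff not Q = False iff True = False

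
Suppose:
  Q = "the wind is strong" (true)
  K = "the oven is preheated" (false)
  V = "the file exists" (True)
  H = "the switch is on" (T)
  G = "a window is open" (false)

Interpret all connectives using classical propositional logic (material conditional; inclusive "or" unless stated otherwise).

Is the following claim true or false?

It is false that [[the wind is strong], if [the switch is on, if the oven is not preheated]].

False

Values: K=False, H=True, Q=True.
This is not ((not K -> H) -> Q).

not K = not False = True
not K -> H = True -> True = True
(not K -> H) -> Q = True -> True = True
not ((not K -> H) -> Q) = not True = False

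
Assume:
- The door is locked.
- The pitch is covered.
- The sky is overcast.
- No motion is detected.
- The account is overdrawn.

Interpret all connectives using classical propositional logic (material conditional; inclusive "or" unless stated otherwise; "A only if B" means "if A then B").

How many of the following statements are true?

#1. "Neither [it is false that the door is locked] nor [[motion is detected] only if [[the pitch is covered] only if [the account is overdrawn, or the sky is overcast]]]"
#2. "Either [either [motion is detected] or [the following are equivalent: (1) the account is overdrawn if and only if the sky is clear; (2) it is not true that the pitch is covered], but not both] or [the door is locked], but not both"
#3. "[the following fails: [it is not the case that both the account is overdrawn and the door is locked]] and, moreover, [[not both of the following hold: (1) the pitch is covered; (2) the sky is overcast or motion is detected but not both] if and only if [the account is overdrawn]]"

0

Let P = "the door is locked" (T), S = "motion is detected" (F), Q = "the pitch is covered" (T), U = "the account is overdrawn" (T), R = "the sky is overcast" (T).

#1: This is ~P nor (S -> (Q -> (U | R))).

~P = ~T = F
U | R = T | T = T
Q -> (U | R) = T -> T = T
S -> (Q -> (U | R)) = F -> T = T
~P nor (S -> (Q -> (U | R))) = F nor T = F
Hence #1 is false.

#2: This is (S xor ((U <-> ~R) <-> ~Q)) xor P.

~R = ~T = F
U <-> ~R = T <-> F = F
~Q = ~T = F
(U <-> ~R) <-> ~Q = F <-> F = T
S xor ((U <-> ~R) <-> ~Q) = F xor T = T
(S xor ((U <-> ~R) <-> ~Q)) xor P = T xor T = F
Hence #2 is false.

#3: Parsed as ~(U nand P) & ((Q nand (R xor S)) <-> U)

U nand P = T nand T = F
~(U nand P) = ~F = T
R xor S = T xor F = T
Q nand (R xor S) = T nand T = F
(Q nand (R xor S)) <-> U = F <-> T = F
~(U nand P) & ((Q nand (R xor S)) <-> U) = T & F = F
Thus #3 is false.

Count: 0.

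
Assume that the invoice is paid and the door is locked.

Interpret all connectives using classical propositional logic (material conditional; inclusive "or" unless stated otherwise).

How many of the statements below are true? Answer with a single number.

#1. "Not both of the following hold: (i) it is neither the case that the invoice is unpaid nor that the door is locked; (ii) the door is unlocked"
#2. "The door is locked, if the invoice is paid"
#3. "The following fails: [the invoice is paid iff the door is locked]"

Let G = "the invoice is paid" (T), H = "the door is locked" (T).

#1: In symbols: (~G nor H) nand ~H

~G = ~T = F
~G nor H = F nor T = F
~H = ~T = F
(~G nor H) nand ~H = F nand F = T
Thus #1 is true.

#2: Formalization: G -> H

G -> H = T -> T = T
So #2 is true.

#3: Formalization: ~(G <-> H)

G <-> H = T <-> T = T
~(G <-> H) = ~T = F
Thus #3 is false.

Count: 2.

2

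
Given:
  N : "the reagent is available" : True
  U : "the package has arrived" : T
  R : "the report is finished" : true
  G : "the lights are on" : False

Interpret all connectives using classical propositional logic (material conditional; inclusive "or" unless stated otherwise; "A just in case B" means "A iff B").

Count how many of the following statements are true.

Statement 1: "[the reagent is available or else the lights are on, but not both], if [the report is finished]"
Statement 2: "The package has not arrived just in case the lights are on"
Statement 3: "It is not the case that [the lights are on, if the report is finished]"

Statement 1: This is R -> (N xor G).

N xor G = T xor F = T
R -> (N xor G) = T -> T = T
Thus Statement 1 is true.

Statement 2: This is ~U <-> G.

~U = ~T = F
~U <-> G = F <-> F = T
So Statement 2 is true.

Statement 3: In symbols: ~(R -> G)

R -> G = T -> F = F
~(R -> G) = ~F = T
So Statement 3 is true.

Count: 3.

3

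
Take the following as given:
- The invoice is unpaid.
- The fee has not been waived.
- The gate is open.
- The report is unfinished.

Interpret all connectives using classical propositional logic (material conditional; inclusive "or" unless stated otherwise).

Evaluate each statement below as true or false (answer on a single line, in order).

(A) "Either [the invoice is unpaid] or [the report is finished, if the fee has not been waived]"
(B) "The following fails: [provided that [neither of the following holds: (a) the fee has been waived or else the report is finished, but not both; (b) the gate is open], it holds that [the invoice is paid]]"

Let M = "the invoice is paid" (F), N = "the fee has been waived" (F), L = "the report is finished" (F), S = "the gate is open" (T).

(A): In symbols: ~M | (~N -> L)

~M = ~F = T
~N = ~F = T
~N -> L = T -> F = F
~M | (~N -> L) = T | F = T
Thus (A) is true.

(B): This is ~(((N xor L) nor S) -> M).

N xor L = F xor F = F
(N xor L) nor S = F nor T = F
((N xor L) nor S) -> M = F -> F = T
~(((N xor L) nor S) -> M) = ~T = F
So (B) is false.

(A) true / (B) false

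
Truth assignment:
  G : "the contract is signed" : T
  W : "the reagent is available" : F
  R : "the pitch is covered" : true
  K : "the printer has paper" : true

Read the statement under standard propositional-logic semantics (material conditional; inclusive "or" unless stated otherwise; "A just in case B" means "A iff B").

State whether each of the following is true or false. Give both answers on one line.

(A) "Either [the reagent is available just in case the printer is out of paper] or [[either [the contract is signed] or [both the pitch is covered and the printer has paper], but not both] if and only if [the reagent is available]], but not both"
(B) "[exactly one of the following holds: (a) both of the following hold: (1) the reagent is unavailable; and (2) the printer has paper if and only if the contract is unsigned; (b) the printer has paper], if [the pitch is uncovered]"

(A) F, (B) T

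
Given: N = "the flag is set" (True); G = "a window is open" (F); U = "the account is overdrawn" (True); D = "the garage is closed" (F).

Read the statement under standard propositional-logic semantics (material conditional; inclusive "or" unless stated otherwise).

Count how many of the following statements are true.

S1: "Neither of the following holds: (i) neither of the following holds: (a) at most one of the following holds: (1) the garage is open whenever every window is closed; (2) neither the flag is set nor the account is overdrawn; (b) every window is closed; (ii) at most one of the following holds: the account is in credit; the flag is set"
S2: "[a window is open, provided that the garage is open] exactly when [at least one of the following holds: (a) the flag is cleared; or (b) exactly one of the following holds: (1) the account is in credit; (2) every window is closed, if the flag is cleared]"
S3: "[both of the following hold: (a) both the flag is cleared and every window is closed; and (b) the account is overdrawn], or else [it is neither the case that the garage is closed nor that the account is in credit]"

S1: This is (((¬G → ¬D) ↑ (N ↓ U)) ↓ ¬G) ↓ (¬U ↑ N).

¬G = ¬F = T
¬D = ¬F = T
¬G → ¬D = T → T = T
N ↓ U = T ↓ T = F
(¬G → ¬D) ↑ (N ↓ U) = T ↑ F = T
¬G = ¬F = T
((¬G → ¬D) ↑ (N ↓ U)) ↓ ¬G = T ↓ T = F
¬U = ¬T = F
¬U ↑ N = F ↑ T = T
(((¬G → ¬D) ↑ (N ↓ U)) ↓ ¬G) ↓ (¬U ↑ N) = F ↓ T = F
Hence S1 is false.

S2: In symbols: (¬D → G) ↔ (¬N ∨ (¬U ⊕ (¬N → ¬G)))

¬D = ¬F = T
¬D → G = T → F = F
¬N = ¬T = F
¬U = ¬T = F
¬N = ¬T = F
¬G = ¬F = T
¬N → ¬G = F → T = T
¬U ⊕ (¬N → ¬G) = F ⊕ T = T
¬N ∨ (¬U ⊕ (¬N → ¬G)) = F ∨ T = T
(¬D → G) ↔ (¬N ∨ (¬U ⊕ (¬N → ¬G))) = F ↔ T = F
So S2 is false.

S3: Parsed as ((¬N ∧ ¬G) ∧ U) ∨ (D ↓ ¬U)

¬N = ¬T = F
¬G = ¬F = T
¬N ∧ ¬G = F ∧ T = F
(¬N ∧ ¬G) ∧ U = F ∧ T = F
¬U = ¬T = F
D ↓ ¬U = F ↓ F = T
((¬N ∧ ¬G) ∧ U) ∨ (D ↓ ¬U) = F ∨ T = T
Thus S3 is true.

Count: 1.

1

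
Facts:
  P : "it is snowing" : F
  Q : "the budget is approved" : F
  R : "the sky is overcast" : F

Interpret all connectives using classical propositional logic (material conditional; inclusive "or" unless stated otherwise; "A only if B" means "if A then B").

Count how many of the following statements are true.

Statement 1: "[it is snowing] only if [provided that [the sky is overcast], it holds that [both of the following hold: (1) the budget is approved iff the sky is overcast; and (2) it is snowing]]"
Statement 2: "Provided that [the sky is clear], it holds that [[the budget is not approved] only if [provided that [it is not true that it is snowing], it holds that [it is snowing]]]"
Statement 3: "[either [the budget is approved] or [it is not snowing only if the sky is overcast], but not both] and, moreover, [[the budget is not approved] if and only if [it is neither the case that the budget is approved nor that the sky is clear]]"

Statement 1: Parsed as P -> (R -> ((Q iff R) and P))

Q iff R = False iff False = True
(Q iff R) and P = True and False = False
R -> ((Q iff R) and P) = False -> False = True
P -> (R -> ((Q iff R) and P)) = False -> True = True
Thus Statement 1 is true.

Statement 2: Parsed as not R -> (not Q -> (not P -> P))

not R = not False = True
not Q = not False = True
not P = not False = True
not P -> P = True -> False = False
not Q -> (not P -> P) = True -> False = False
not R -> (not Q -> (not P -> P)) = True -> False = False
So Statement 2 is false.

Statement 3: In symbols: (Q xor (not P -> R)) and (not Q iff (Q nor not R))

not P = not False = True
not P -> R = True -> False = False
Q xor (not P -> R) = False xor False = False
not Q = not False = True
not R = not False = True
Q nor not R = False nor True = False
not Q iff (Q nor not R) = True iff False = False
(Q xor (not P -> R)) and (not Q iff (Q nor not R)) = False and False = False
Hence Statement 3 is false.

1 of the 3 statements is true (Statement 1).

1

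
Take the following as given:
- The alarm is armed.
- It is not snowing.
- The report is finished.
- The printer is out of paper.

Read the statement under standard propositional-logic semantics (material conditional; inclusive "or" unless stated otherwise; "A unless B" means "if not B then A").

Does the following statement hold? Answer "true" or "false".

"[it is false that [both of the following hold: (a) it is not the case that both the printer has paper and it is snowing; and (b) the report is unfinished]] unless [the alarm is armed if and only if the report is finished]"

true

Let G = "the printer has paper" (F), P = "it is snowing" (F), N = "the report is finished" (T), Q = "the alarm is armed" (T).
Parsed as ¬((G ↑ P) ∧ ¬N) ∨ (Q ↔ N)

G ↑ P = F ↑ F = T
¬N = ¬T = F
(G ↑ P) ∧ ¬N = T ∧ F = F
¬((G ↑ P) ∧ ¬N) = ¬F = T
Q ↔ N = T ↔ T = T
¬((G ↑ P) ∧ ¬N) ∨ (Q ↔ N) = T ∨ T = T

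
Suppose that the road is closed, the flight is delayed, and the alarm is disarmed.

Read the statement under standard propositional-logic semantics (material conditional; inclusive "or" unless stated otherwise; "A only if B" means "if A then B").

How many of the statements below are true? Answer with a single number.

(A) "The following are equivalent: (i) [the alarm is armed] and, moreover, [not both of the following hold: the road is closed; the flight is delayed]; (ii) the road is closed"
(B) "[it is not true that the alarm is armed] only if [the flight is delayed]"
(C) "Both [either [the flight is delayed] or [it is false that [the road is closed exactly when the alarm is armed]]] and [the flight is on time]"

1

Let H = "the alarm is armed" (F), G = "the road is closed" (T), K = "the flight is delayed" (T).

(A): In symbols: (H ∧ (G ↑ K)) ↔ G

G ↑ K = T ↑ T = F
H ∧ (G ↑ K) = F ∧ F = F
(H ∧ (G ↑ K)) ↔ G = F ↔ T = F
So (A) is false.

(B): Formalization: ¬H → K

¬H = ¬F = T
¬H → K = T → T = T
Thus (B) is true.

(C): This is (K ∨ ¬(G ↔ H)) ∧ ¬K.

G ↔ H = T ↔ F = F
¬(G ↔ H) = ¬F = T
K ∨ ¬(G ↔ H) = T ∨ T = T
¬K = ¬T = F
(K ∨ ¬(G ↔ H)) ∧ ¬K = T ∧ F = F
So (C) is false.

Count: 1.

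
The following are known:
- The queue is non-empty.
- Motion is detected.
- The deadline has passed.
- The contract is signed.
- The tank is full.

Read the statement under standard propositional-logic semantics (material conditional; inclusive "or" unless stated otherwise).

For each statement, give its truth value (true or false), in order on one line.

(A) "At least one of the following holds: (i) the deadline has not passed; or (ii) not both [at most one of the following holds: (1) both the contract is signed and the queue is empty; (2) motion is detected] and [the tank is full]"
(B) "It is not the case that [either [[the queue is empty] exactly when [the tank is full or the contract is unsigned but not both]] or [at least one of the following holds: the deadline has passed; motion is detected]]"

(A) False / (B) False

Let R = "the deadline has passed" (T), S = "the contract is signed" (T), P = "the queue is empty" (F), Q = "motion is detected" (T), U = "the tank is full" (T).

(A): Formalization: ~R | (((S & P) nand Q) nand U)

~R = ~T = F
S & P = T & F = F
(S & P) nand Q = F nand T = T
((S & P) nand Q) nand U = T nand T = F
~R | (((S & P) nand Q) nand U) = F | F = F
Hence (A) is false.

(B): Parsed as ~((P <-> (U xor ~S)) | (R | Q))

~S = ~T = F
U xor ~S = T xor F = T
P <-> (U xor ~S) = F <-> T = F
R | Q = T | T = T
(P <-> (U xor ~S)) | (R | Q) = F | T = T
~((P <-> (U xor ~S)) | (R | Q)) = ~T = F
Thus (B) is false.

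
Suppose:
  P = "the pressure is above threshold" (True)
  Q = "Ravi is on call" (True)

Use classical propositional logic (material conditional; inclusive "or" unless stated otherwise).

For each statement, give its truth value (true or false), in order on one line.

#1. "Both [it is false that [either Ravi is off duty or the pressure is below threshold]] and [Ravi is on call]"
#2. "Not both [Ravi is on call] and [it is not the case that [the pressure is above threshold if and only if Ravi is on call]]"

#1 true; #2 true

#1: Parsed as ¬(¬Q ∨ ¬P) ∧ Q

¬Q = ¬T = F
¬P = ¬T = F
¬Q ∨ ¬P = F ∨ F = F
¬(¬Q ∨ ¬P) = ¬F = T
¬(¬Q ∨ ¬P) ∧ Q = T ∧ T = T
Hence #1 is true.

#2: Formalization: Q ↑ ¬(P ↔ Q)

P ↔ Q = T ↔ T = T
¬(P ↔ Q) = ¬T = F
Q ↑ ¬(P ↔ Q) = T ↑ F = T
Hence #2 is true.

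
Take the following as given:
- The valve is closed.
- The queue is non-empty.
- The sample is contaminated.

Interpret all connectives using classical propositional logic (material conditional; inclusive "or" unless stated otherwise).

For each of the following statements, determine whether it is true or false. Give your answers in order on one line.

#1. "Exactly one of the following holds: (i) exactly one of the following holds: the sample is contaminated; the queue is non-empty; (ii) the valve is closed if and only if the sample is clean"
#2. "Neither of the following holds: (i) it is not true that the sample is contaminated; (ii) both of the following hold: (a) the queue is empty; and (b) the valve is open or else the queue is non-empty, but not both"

Let S = "the sample is contaminated" (True), M = "the queue is empty" (False), V = "the valve is open" (False).

#1: Parsed as (S xor not M) xor (not V iff not S)

not M = not False = True
S xor not M = True xor True = False
not V = not False = True
not S = not True = False
not V iff not S = True iff False = False
(S xor not M) xor (not V iff not S) = False xor False = False
Thus #1 is false.

#2: Parsed as not S nor (M and (V xor not M))

not S = not True = False
not M = not False = True
V xor not M = False xor True = True
M and (V xor not M) = False and True = False
not S nor (M and (V xor not M)) = False nor False = True
Hence #2 is true.

#1 false; #2 true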